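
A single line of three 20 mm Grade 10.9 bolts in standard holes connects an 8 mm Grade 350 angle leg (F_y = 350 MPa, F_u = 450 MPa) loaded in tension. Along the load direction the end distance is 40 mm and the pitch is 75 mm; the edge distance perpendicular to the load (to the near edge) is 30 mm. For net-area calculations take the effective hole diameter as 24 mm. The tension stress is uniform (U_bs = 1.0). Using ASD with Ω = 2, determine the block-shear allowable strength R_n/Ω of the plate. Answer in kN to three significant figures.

Shear plane L_v = 40 + 2·75 = 190 mm; A_gv = 190 × 8 = 1520 mm².
A_nv = (190 − 2.5·24) × 8 = 1040 mm².
A_nt = (30 − 0.5·24) × 8 = 144 mm².
0.6 F_u A_nv = 280.8 kN; 0.6 F_y A_gv = 319.2 kN → shear rupture governs the shear term.
R_n = 280.8 + 1.0 × 450 × 144 / 1000 = 345.6 kN.
Allowable strength R_n/Ω = 345.6 / 2 = 173 kN.

173 kN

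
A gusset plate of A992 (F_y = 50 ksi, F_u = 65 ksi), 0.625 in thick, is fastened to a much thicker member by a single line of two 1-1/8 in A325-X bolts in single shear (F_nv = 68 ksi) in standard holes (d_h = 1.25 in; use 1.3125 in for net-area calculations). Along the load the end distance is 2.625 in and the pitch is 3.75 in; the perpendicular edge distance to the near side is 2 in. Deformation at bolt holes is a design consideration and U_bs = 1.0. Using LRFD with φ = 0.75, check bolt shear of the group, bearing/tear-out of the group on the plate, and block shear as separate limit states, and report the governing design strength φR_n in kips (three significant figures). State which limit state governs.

Bolt shear: A_b = π·1.125²/4 = 0.994 in²; R_n = 68 × 0.994 × 2 × 1 = 135.2 kips → 0.75 × 135.2 = 101 kips.
Bearing: edge l_c = 2, r_n = 97.5 kips; interior l_c = 2.5, r_n = 109.7 kips; R_n = 97.5 + 1·109.7 = 207.2 kips → 155 kips.
Block shear: A_gv = 3.984, A_nv = 2.754, A_nt = 0.8398 in²; R_n = min(0.6F_uA_nv, 0.6F_yA_gv) + U_bs·F_u·A_nt = 162 kips → 121 kips.
Bolt shear governs: 101 kips.

101 kips (bolt shear governs)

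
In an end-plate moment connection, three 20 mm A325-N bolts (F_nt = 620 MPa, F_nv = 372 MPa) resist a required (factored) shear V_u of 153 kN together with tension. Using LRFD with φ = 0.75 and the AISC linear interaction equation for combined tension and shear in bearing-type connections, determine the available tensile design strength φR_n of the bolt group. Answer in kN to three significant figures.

315 kN

A_b = π·20²/4 = 314.2 mm²; f_rv = 153 × 1000 / (3 × 314.2) = 162.3 MPa.
F'_nt = 1.3 F_nt − (F_nt / φF_nv) f_rv = 1.3·620 − (620/(0.75·372))·162.3 = 445.2 MPa, capped at F_nt → F'_nt = 445.2 MPa.
R_n = F'_nt · A_b · n = 445.2 × 314.2 × 3 / 1000 = 419.6 kN.
Design strength φR_n = 0.75 × 419.6 = 315 kN.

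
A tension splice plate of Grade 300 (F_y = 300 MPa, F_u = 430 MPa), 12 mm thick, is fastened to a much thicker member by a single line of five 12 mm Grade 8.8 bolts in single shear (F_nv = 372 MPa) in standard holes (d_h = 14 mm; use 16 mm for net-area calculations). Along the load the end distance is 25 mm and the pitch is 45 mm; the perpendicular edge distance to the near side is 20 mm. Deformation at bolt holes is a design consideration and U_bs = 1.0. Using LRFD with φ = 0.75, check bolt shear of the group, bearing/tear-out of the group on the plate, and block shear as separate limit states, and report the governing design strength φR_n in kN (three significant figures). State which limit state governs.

158 kN (bolt shear governs)

Bolt shear: A_b = π·12²/4 = 113.1 mm²; R_n = 372 × 113.1 × 5 × 1 / 1000 = 210.4 kN → 0.75 × 210.4 = 158 kN.
Bearing: edge l_c = 18, r_n = 111.5 kN; interior l_c = 31, r_n = 148.6 kN; R_n = 111.5 + 4·148.6 = 705.9 kN → 529 kN.
Block shear: A_gv = 2460, A_nv = 1596, A_nt = 144 mm²; R_n = min(0.6F_uA_nv, 0.6F_yA_gv) + U_bs·F_u·A_nt = 473.7 kN → 355 kN.
Bolt shear governs: 158 kN.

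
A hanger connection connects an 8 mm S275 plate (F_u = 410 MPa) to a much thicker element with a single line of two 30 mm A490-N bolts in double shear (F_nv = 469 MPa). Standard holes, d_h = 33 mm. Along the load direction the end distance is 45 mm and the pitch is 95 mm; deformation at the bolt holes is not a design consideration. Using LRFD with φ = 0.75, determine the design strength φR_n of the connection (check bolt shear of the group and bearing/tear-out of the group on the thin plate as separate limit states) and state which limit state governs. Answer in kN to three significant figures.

327 kN (bearing governs)

Bolt shear: A_b = π·30²/4 = 706.9 mm²; R_n = 469 × 706.9 × 2 × 2 / 1000 = 1326 kN → 0.75 × 1326 = 995 kN.
Bearing (1.5 l_c t F_u ≤ 3.0 d t F_u): upper limit = 3.0·30·8·410 / 1000 = 295.2 kN.
  Edge l_c = 45 − 33/2 = 28.5 → r_n = 140.2 kN; interior l_c = 95 − 33 = 62 → r_n = 295.2 kN.
  R_n,bearing = 1·140.2 + 1·295.2 = 435.4 kN → 0.75 × 435.4 = 327 kN.
Bearing governs: 327 kN.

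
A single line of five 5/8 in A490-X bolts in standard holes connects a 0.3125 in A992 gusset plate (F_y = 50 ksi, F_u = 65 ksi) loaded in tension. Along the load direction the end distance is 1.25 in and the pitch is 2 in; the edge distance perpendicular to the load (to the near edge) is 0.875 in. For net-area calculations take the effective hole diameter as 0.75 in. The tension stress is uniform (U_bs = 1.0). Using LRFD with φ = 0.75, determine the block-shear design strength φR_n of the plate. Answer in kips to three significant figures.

61.3 kips

Shear plane L_v = 1.25 + 4·2 = 9.25 in; A_gv = 9.25 × 0.3125 = 2.891 in².
A_nv = (9.25 − 4.5·0.75) × 0.3125 = 1.836 in².
A_nt = (0.875 − 0.5·0.75) × 0.3125 = 0.1562 in².
0.6 F_u A_nv = 71.6 kips; 0.6 F_y A_gv = 86.72 kips → shear rupture governs the shear term.
R_n = 71.6 + 1.0 × 65 × 0.1562 = 81.76 kips.
Design strength φR_n = 0.75 × 81.76 = 61.3 kips.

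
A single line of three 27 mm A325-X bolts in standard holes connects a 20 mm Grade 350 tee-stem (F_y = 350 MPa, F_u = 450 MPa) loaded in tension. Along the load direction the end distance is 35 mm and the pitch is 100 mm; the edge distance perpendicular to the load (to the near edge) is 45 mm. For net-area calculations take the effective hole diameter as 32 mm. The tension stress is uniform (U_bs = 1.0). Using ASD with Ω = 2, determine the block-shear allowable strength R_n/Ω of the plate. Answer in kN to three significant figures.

Shear plane L_v = 35 + 2·100 = 235 mm; A_gv = 235 × 20 = 4700 mm².
A_nv = (235 − 2.5·32) × 20 = 3100 mm².
A_nt = (45 − 0.5·32) × 20 = 580 mm².
0.6 F_u A_nv = 837 kN; 0.6 F_y A_gv = 987 kN → shear rupture governs the shear term.
R_n = 837 + 1.0 × 450 × 580 / 1000 = 1098 kN.
Allowable strength R_n/Ω = 1098 / 2 = 549 kN.

549 kN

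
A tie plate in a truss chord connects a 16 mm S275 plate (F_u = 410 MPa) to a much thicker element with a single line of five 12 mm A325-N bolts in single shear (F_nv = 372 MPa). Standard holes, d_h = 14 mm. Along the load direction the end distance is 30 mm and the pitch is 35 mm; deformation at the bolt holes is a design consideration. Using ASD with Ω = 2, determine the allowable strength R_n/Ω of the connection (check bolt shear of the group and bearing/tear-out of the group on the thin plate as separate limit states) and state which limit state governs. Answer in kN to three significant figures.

Bolt shear: A_b = π·12²/4 = 113.1 mm²; R_n = 372 × 113.1 × 5 × 1 / 1000 = 210.4 kN → 210.4 / 2 = 105 kN.
Bearing (1.2 l_c t F_u ≤ 2.4 d t F_u): upper limit = 2.4·12·16·410 / 1000 = 188.9 kN.
  Edge l_c = 30 − 14/2 = 23 → r_n = 181.1 kN; interior l_c = 35 − 14 = 21 → r_n = 165.3 kN.
  R_n,bearing = 1·181.1 + 4·165.3 = 842.3 kN → 842.3 / 2 = 421 kN.
Bolt shear governs: 105 kN.

105 kN (bolt shear governs)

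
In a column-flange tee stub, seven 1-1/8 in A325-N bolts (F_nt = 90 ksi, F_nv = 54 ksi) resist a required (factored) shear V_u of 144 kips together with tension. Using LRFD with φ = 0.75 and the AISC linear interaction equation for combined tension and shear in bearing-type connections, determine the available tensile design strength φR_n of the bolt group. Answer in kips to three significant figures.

371 kips

A_b = π·1.125²/4 = 0.994 in²; f_rv = 144 / (7 × 0.994) = 20.7 ksi.
F'_nt = 1.3 F_nt − (F_nt / φF_nv) f_rv = 1.3·90 − (90/(0.75·54))·20.7 = 71.01 ksi, capped at F_nt → F'_nt = 71.01 ksi.
R_n = F'_nt · A_b · n = 71.01 × 0.994 × 7 = 494.1 kips.
Design strength φR_n = 0.75 × 494.1 = 371 kips.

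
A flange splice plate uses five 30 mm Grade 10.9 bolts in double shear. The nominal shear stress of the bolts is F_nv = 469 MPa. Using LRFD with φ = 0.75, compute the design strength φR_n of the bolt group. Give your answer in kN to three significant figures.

A_b = π × 30² / 4 = 706.9 mm².
R_n = F_nv · A_b · n · n_s = 469 × 706.9 × 5 × 2 / 1000 = 3315 kN.
Design strength φR_n = 0.75 × 3315 = 2490 kN.

2490 kN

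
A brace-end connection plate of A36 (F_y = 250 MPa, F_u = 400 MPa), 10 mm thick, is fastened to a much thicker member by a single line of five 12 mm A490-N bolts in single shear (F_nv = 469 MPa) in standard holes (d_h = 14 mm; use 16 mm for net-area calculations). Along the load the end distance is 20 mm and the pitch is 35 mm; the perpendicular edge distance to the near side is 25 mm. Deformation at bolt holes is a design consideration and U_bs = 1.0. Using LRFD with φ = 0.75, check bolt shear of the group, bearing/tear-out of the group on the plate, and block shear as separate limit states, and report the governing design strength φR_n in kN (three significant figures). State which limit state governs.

Bolt shear: A_b = π·12²/4 = 113.1 mm²; R_n = 469 × 113.1 × 5 × 1 / 1000 = 265.2 kN → 0.75 × 265.2 = 199 kN.
Bearing: edge l_c = 13, r_n = 62.4 kN; interior l_c = 21, r_n = 100.8 kN; R_n = 62.4 + 4·100.8 = 465.6 kN → 349 kN.
Block shear: A_gv = 1600, A_nv = 880, A_nt = 170 mm²; R_n = min(0.6F_uA_nv, 0.6F_yA_gv) + U_bs·F_u·A_nt = 279.2 kN → 209 kN.
Bolt shear governs: 199 kN.

199 kN (bolt shear governs)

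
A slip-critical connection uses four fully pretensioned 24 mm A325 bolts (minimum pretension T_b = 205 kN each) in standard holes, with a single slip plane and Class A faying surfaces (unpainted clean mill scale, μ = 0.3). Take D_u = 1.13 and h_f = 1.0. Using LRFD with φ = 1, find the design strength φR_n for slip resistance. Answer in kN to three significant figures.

R_n = μ · D_u · h_f · T_b · n_s · n_b = 0.3 × 1.13 × 1.0 × 205 × 1 × 4 = 278 kN.
Design strength φR_n = 1 × 278 = 278 kN.

278 kN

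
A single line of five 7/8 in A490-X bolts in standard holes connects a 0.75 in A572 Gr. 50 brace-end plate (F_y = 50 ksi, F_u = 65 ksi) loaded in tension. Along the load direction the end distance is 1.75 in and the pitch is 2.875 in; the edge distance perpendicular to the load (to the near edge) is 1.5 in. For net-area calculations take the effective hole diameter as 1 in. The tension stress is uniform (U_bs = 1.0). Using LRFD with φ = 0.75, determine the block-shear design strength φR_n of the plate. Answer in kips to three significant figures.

Shear plane L_v = 1.75 + 4·2.875 = 13.25 in; A_gv = 13.25 × 0.75 = 9.938 in².
A_nv = (13.25 − 4.5·1) × 0.75 = 6.562 in².
A_nt = (1.5 − 0.5·1) × 0.75 = 0.75 in².
0.6 F_u A_nv = 255.9 kips; 0.6 F_y A_gv = 298.1 kips → shear rupture governs the shear term.
R_n = 255.9 + 1.0 × 65 × 0.75 = 304.7 kips.
Design strength φR_n = 0.75 × 304.7 = 229 kips.

229 kips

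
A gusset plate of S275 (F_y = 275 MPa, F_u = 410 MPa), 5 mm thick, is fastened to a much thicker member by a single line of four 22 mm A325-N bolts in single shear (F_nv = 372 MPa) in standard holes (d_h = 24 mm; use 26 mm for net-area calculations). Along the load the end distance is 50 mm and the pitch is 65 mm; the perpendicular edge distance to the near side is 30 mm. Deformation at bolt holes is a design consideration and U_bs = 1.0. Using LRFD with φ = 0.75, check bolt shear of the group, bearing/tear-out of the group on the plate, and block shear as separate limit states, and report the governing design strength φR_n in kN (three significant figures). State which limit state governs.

168 kN (block shear governs)

Bolt shear: A_b = π·22²/4 = 380.1 mm²; R_n = 372 × 380.1 × 4 × 1 / 1000 = 565.6 kN → 0.75 × 565.6 = 424 kN.
Bearing: edge l_c = 38, r_n = 93.48 kN; interior l_c = 41, r_n = 100.9 kN; R_n = 93.48 + 3·100.9 = 396.1 kN → 297 kN.
Block shear: A_gv = 1225, A_nv = 770, A_nt = 85 mm²; R_n = min(0.6F_uA_nv, 0.6F_yA_gv) + U_bs·F_u·A_nt = 224.3 kN → 168 kN.
Block shear governs: 168 kN.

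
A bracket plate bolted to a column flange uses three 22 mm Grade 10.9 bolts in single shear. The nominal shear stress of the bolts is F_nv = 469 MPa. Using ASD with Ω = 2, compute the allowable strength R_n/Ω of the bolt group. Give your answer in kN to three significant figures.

A_b = π × 22² / 4 = 380.1 mm².
R_n = F_nv · A_b · n · n_s = 469 × 380.1 × 3 × 1 / 1000 = 534.8 kN.
Allowable strength R_n/Ω = 534.8 / 2 = 267 kN.

267 kN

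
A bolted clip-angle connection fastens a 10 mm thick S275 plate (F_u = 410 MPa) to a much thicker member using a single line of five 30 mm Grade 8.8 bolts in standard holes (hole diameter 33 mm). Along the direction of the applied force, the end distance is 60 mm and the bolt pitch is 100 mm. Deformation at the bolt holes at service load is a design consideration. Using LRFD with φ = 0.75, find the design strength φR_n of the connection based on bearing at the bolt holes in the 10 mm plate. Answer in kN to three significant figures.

Per bolt r_n = 1.2 l_c t F_u ≤ 2.4 d t F_u; upper limit = 2.4 × 30 × 10 × 410 / 1000 = 295.2 kN.
Edge bolt: l_c = 60 − 33/2 = 43.5 mm → 1.2 × 43.5 × 10 × 410 / 1000 = 214 → r_n = 214 kN.
Interior bolts: l_c = 100 − 33 = 67 mm → 1.2 × 67 × 10 × 410 / 1000 = 329.6 → r_n = 295.2 kN.
R_n = 1 × 214 + 4 × 295.2 = 1395 kN.
Design strength φR_n = 0.75 × 1395 = 1050 kN.

1050 kN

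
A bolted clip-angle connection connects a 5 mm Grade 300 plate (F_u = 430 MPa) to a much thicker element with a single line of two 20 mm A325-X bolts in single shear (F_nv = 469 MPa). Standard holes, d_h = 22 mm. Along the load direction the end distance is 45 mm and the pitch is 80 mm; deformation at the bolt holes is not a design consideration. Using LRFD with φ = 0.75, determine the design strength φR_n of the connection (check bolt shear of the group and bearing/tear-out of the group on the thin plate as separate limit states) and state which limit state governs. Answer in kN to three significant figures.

179 kN (bearing governs)

Bolt shear: A_b = π·20²/4 = 314.2 mm²; R_n = 469 × 314.2 × 2 × 1 / 1000 = 294.7 kN → 0.75 × 294.7 = 221 kN.
Bearing (1.5 l_c t F_u ≤ 3.0 d t F_u): upper limit = 3.0·20·5·430 / 1000 = 129 kN.
  Edge l_c = 45 − 22/2 = 34 → r_n = 109.7 kN; interior l_c = 80 − 22 = 58 → r_n = 129 kN.
  R_n,bearing = 1·109.7 + 1·129 = 238.7 kN → 0.75 × 238.7 = 179 kN.
Bearing governs: 179 kN.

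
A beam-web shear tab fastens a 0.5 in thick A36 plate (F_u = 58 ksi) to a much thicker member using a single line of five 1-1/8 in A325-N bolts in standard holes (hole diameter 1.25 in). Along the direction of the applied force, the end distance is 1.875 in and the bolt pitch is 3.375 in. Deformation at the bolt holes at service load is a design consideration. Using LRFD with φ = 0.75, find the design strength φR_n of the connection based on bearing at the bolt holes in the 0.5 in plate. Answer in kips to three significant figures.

Per bolt r_n = 1.2 l_c t F_u ≤ 2.4 d t F_u; upper limit = 2.4 × 1.125 × 0.5 × 58 = 78.3 kips.
Edge bolt: l_c = 1.875 − 1.25/2 = 1.25 in → 1.2 × 1.25 × 0.5 × 58 = 43.5 → r_n = 43.5 kips.
Interior bolts: l_c = 3.375 − 1.25 = 2.125 in → 1.2 × 2.125 × 0.5 × 58 = 73.95 → r_n = 73.95 kips.
R_n = 1 × 43.5 + 4 × 73.95 = 339.3 kips.
Design strength φR_n = 0.75 × 339.3 = 254 kips.

254 kips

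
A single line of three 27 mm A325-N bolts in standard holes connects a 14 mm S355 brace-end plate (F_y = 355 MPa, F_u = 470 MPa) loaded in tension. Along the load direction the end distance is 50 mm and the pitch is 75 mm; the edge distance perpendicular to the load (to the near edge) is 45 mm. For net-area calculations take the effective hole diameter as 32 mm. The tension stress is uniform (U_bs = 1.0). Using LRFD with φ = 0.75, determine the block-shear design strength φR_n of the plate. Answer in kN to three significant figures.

Shear plane L_v = 50 + 2·75 = 200 mm; A_gv = 200 × 14 = 2800 mm².
A_nv = (200 − 2.5·32) × 14 = 1680 mm².
A_nt = (45 − 0.5·32) × 14 = 406 mm².
0.6 F_u A_nv = 473.8 kN; 0.6 F_y A_gv = 596.4 kN → shear rupture governs the shear term.
R_n = 473.8 + 1.0 × 470 × 406 / 1000 = 664.6 kN.
Design strength φR_n = 0.75 × 664.6 = 498 kN.

498 kN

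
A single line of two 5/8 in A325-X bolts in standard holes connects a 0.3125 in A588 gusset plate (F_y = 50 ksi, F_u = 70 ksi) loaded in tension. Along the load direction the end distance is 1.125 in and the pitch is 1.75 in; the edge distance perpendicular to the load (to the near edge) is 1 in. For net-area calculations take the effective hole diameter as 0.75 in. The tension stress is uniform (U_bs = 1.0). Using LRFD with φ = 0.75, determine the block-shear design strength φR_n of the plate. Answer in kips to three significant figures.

Shear plane L_v = 1.125 + 1·1.75 = 2.875 in; A_gv = 2.875 × 0.3125 = 0.8984 in².
A_nv = (2.875 − 1.5·0.75) × 0.3125 = 0.5469 in².
A_nt = (1 − 0.5·0.75) × 0.3125 = 0.1953 in².
0.6 F_u A_nv = 22.97 kips; 0.6 F_y A_gv = 26.95 kips → shear rupture governs the shear term.
R_n = 22.97 + 1.0 × 70 × 0.1953 = 36.64 kips.
Design strength φR_n = 0.75 × 36.64 = 27.5 kips.

27.5 kips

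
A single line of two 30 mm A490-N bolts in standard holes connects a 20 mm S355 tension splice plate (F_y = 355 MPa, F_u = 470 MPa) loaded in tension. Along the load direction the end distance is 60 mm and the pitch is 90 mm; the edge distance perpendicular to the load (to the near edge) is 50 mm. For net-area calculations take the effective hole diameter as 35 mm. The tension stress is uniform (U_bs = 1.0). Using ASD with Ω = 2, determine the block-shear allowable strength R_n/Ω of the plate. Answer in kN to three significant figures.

428 kN

Shear plane L_v = 60 + 1·90 = 150 mm; A_gv = 150 × 20 = 3000 mm².
A_nv = (150 − 1.5·35) × 20 = 1950 mm².
A_nt = (50 − 0.5·35) × 20 = 650 mm².
0.6 F_u A_nv = 549.9 kN; 0.6 F_y A_gv = 639 kN → shear rupture governs the shear term.
R_n = 549.9 + 1.0 × 470 × 650 / 1000 = 855.4 kN.
Allowable strength R_n/Ω = 855.4 / 2 = 428 kN.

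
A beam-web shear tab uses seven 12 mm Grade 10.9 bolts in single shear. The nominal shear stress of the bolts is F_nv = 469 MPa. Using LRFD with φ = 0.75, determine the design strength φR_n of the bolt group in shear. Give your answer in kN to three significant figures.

278 kN

A_b = π × 12² / 4 = 113.1 mm².
R_n = F_nv · A_b · n · n_s = 469 × 113.1 × 7 × 1 / 1000 = 371.3 kN.
Design strength φR_n = 0.75 × 371.3 = 278 kN.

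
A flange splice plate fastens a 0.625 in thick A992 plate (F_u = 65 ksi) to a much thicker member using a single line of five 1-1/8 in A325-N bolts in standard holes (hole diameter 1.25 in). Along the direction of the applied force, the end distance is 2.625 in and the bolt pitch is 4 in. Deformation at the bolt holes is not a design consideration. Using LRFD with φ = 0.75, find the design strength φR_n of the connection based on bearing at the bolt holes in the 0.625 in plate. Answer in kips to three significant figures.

503 kips

Per bolt r_n = 1.5 l_c t F_u ≤ 3.0 d t F_u; upper limit = 3.0 × 1.125 × 0.625 × 65 = 137.1 kips.
Edge bolt: l_c = 2.625 − 1.25/2 = 2 in → 1.5 × 2 × 0.625 × 65 = 121.9 → r_n = 121.9 kips.
Interior bolts: l_c = 4 − 1.25 = 2.75 in → 1.5 × 2.75 × 0.625 × 65 = 167.6 → r_n = 137.1 kips.
R_n = 1 × 121.9 + 4 × 137.1 = 670.3 kips.
Design strength φR_n = 0.75 × 670.3 = 503 kips.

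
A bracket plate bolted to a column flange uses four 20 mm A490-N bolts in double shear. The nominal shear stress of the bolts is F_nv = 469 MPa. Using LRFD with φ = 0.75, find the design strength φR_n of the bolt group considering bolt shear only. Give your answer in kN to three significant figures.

A_b = π × 20² / 4 = 314.2 mm².
R_n = F_nv · A_b · n · n_s = 469 × 314.2 × 4 × 2 / 1000 = 1179 kN.
Design strength φR_n = 0.75 × 1179 = 884 kN.

884 kN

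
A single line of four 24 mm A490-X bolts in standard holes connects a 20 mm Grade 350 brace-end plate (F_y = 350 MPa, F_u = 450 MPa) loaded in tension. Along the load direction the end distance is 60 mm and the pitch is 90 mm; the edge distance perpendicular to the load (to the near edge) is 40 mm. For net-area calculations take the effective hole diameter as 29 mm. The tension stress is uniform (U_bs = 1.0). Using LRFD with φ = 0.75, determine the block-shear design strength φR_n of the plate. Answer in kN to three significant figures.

Shear plane L_v = 60 + 3·90 = 330 mm; A_gv = 330 × 20 = 6600 mm².
A_nv = (330 − 3.5·29) × 20 = 4570 mm².
A_nt = (40 − 0.5·29) × 20 = 510 mm².
0.6 F_u A_nv = 1234 kN; 0.6 F_y A_gv = 1386 kN → shear rupture governs the shear term.
R_n = 1234 + 1.0 × 450 × 510 / 1000 = 1463 kN.
Design strength φR_n = 0.75 × 1463 = 1100 kN.

1100 kN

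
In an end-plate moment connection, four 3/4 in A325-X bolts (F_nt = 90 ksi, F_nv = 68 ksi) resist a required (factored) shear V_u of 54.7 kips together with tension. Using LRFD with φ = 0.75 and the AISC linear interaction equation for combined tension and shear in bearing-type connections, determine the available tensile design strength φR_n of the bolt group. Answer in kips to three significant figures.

A_b = π·0.75²/4 = 0.4418 in²; f_rv = 54.7 / (4 × 0.4418) = 30.95 ksi.
F'_nt = 1.3 F_nt − (F_nt / φF_nv) f_rv = 1.3·90 − (90/(0.75·68))·30.95 = 62.38 ksi, capped at F_nt → F'_nt = 62.38 ksi.
R_n = F'_nt · A_b · n = 62.38 × 0.4418 × 4 = 110.2 kips.
Design strength φR_n = 0.75 × 110.2 = 82.7 kips.

82.7 kips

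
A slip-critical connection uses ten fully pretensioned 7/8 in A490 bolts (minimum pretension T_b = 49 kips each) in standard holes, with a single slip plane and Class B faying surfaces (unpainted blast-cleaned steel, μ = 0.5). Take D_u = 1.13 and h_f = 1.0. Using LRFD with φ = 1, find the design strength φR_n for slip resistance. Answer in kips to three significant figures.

277 kips

R_n = μ · D_u · h_f · T_b · n_s · n_b = 0.5 × 1.13 × 1.0 × 49 × 1 × 10 = 276.8 kips.
Design strength φR_n = 1 × 276.8 = 277 kips.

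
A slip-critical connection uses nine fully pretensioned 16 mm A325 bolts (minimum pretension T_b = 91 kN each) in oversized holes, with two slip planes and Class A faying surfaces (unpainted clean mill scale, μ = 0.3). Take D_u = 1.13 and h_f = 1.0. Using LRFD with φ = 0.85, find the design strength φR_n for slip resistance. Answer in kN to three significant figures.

R_n = μ · D_u · h_f · T_b · n_s · n_b = 0.3 × 1.13 × 1.0 × 91 × 2 × 9 = 555.3 kN.
Design strength φR_n = 0.85 × 555.3 = 472 kN.

472 kN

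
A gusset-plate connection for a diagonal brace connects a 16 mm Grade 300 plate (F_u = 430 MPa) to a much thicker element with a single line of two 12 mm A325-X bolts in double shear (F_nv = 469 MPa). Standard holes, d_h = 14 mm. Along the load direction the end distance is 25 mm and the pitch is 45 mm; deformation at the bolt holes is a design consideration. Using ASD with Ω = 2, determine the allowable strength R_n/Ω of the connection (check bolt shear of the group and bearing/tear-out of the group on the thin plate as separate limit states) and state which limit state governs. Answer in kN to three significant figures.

Bolt shear: A_b = π·12²/4 = 113.1 mm²; R_n = 469 × 113.1 × 2 × 2 / 1000 = 212.2 kN → 212.2 / 2 = 106 kN.
Bearing (1.2 l_c t F_u ≤ 2.4 d t F_u): upper limit = 2.4·12·16·430 / 1000 = 198.1 kN.
  Edge l_c = 25 − 14/2 = 18 → r_n = 148.6 kN; interior l_c = 45 − 14 = 31 → r_n = 198.1 kN.
  R_n,bearing = 1·148.6 + 1·198.1 = 346.8 kN → 346.8 / 2 = 173 kN.
Bolt shear governs: 106 kN.

106 kN (bolt shear governs)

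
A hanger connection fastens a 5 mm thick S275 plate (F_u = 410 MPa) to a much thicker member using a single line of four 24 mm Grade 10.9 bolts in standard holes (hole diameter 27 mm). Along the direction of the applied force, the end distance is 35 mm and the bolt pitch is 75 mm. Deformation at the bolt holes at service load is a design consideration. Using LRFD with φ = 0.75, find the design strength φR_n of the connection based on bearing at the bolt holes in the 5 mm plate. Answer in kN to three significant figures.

Per bolt r_n = 1.2 l_c t F_u ≤ 2.4 d t F_u; upper limit = 2.4 × 24 × 5 × 410 / 1000 = 118.1 kN.
Edge bolt: l_c = 35 − 27/2 = 21.5 mm → 1.2 × 21.5 × 5 × 410 / 1000 = 52.89 → r_n = 52.89 kN.
Interior bolts: l_c = 75 − 27 = 48 mm → 1.2 × 48 × 5 × 410 / 1000 = 118.1 → r_n = 118.1 kN.
R_n = 1 × 52.89 + 3 × 118.1 = 407.1 kN.
Design strength φR_n = 0.75 × 407.1 = 305 kN.

305 kN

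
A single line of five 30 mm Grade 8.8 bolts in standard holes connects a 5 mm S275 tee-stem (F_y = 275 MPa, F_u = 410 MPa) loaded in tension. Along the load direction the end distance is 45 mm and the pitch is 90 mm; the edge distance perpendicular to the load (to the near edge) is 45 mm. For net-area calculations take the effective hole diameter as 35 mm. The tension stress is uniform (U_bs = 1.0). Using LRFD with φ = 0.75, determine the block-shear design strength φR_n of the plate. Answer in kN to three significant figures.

271 kN

Shear plane L_v = 45 + 4·90 = 405 mm; A_gv = 405 × 5 = 2025 mm².
A_nv = (405 − 4.5·35) × 5 = 1238 mm².
A_nt = (45 − 0.5·35) × 5 = 137.5 mm².
0.6 F_u A_nv = 304.4 kN; 0.6 F_y A_gv = 334.1 kN → shear rupture governs the shear term.
R_n = 304.4 + 1.0 × 410 × 137.5 / 1000 = 360.8 kN.
Design strength φR_n = 0.75 × 360.8 = 271 kN.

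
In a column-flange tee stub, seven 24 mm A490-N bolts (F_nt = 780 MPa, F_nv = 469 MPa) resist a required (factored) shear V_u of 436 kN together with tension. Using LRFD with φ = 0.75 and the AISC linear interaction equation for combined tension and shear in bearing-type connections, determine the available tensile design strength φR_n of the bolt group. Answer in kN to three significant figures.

1680 kN

A_b = π·24²/4 = 452.4 mm²; f_rv = 436 × 1000 / (7 × 452.4) = 137.7 MPa.
F'_nt = 1.3 F_nt − (F_nt / φF_nv) f_rv = 1.3·780 − (780/(0.75·469))·137.7 = 708.7 MPa, capped at F_nt → F'_nt = 708.7 MPa.
R_n = F'_nt · A_b · n = 708.7 × 452.4 × 7 / 1000 = 2244 kN.
Design strength φR_n = 0.75 × 2244 = 1680 kN.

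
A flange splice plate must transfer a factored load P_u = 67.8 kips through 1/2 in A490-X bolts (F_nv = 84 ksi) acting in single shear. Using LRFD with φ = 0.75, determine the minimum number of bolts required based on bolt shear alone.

6 bolts

A_b = π·0.5²/4 = 0.1963 in².
Per-bolt design strength φR_n = 0.75 × 84 × 0.1963 × 1 = 12.37 kips.
n ≥ 67.8 / 12.37 = 5.481 → use 6 bolts.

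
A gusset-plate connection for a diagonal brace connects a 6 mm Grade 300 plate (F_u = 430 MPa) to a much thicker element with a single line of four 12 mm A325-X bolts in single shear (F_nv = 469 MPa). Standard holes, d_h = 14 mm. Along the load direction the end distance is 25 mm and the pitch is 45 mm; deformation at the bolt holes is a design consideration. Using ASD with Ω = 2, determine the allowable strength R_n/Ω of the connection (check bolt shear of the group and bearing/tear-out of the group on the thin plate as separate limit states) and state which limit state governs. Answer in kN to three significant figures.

Bolt shear: A_b = π·12²/4 = 113.1 mm²; R_n = 469 × 113.1 × 4 × 1 / 1000 = 212.2 kN → 212.2 / 2 = 106 kN.
Bearing (1.2 l_c t F_u ≤ 2.4 d t F_u): upper limit = 2.4·12·6·430 / 1000 = 74.3 kN.
  Edge l_c = 25 − 14/2 = 18 → r_n = 55.73 kN; interior l_c = 45 − 14 = 31 → r_n = 74.3 kN.
  R_n,bearing = 1·55.73 + 3·74.3 = 278.6 kN → 278.6 / 2 = 139 kN.
Bolt shear governs: 106 kN.

106 kN (bolt shear governs)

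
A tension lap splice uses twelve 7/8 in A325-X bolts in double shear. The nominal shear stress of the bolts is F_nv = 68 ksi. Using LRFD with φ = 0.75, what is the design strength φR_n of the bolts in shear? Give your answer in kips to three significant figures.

736 kips

A_b = π × 0.875² / 4 = 0.6013 in².
R_n = F_nv · A_b · n · n_s = 68 × 0.6013 × 12 × 2 = 981.4 kips.
Design strength φR_n = 0.75 × 981.4 = 736 kips.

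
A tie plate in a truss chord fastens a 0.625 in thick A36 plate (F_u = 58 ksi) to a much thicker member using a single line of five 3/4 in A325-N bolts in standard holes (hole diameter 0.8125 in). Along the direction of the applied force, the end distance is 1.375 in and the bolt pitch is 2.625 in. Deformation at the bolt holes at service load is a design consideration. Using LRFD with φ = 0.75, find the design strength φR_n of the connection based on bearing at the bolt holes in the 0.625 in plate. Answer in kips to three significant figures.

227 kips

Per bolt r_n = 1.2 l_c t F_u ≤ 2.4 d t F_u; upper limit = 2.4 × 0.75 × 0.625 × 58 = 65.25 kips.
Edge bolt: l_c = 1.375 − 0.8125/2 = 0.9688 in → 1.2 × 0.9688 × 0.625 × 58 = 42.14 → r_n = 42.14 kips.
Interior bolts: l_c = 2.625 − 0.8125 = 1.812 in → 1.2 × 1.812 × 0.625 × 58 = 78.84 → r_n = 65.25 kips.
R_n = 1 × 42.14 + 4 × 65.25 = 303.1 kips.
Design strength φR_n = 0.75 × 303.1 = 227 kips.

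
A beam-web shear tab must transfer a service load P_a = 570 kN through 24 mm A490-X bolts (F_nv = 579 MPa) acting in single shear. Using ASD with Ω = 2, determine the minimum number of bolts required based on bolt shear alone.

A_b = π·24²/4 = 452.4 mm².
Per-bolt allowable strength R_n/Ω = 579 × 452.4 × 1 / 1000 / 2 = 131 kN.
n ≥ 570 / 131 = 4.352 → use 5 bolts.

5 bolts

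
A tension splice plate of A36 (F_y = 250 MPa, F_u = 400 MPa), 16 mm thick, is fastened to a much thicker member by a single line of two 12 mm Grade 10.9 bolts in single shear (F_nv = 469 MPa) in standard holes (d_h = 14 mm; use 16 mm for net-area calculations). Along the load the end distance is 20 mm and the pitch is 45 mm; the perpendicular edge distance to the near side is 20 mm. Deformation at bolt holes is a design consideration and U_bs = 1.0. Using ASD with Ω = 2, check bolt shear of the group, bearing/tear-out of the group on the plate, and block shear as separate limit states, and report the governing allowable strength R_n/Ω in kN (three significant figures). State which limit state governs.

53 kN (bolt shear governs)

Bolt shear: A_b = π·12²/4 = 113.1 mm²; R_n = 469 × 113.1 × 2 × 1 / 1000 = 106.1 kN → 106.1 / 2 = 53 kN.
Bearing: edge l_c = 13, r_n = 99.84 kN; interior l_c = 31, r_n = 184.3 kN; R_n = 99.84 + 1·184.3 = 284.2 kN → 142 kN.
Block shear: A_gv = 1040, A_nv = 656, A_nt = 192 mm²; R_n = min(0.6F_uA_nv, 0.6F_yA_gv) + U_bs·F_u·A_nt = 232.8 kN → 116 kN.
Bolt shear governs: 53 kN.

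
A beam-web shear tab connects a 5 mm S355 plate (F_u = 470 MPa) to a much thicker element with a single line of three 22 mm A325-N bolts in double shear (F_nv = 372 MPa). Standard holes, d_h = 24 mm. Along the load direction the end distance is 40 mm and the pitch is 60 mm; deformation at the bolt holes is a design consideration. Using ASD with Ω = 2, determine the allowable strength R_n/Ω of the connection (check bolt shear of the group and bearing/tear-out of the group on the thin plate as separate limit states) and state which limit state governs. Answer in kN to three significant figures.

Bolt shear: A_b = π·22²/4 = 380.1 mm²; R_n = 372 × 380.1 × 3 × 2 / 1000 = 848.5 kN → 848.5 / 2 = 424 kN.
Bearing (1.2 l_c t F_u ≤ 2.4 d t F_u): upper limit = 2.4·22·5·470 / 1000 = 124.1 kN.
  Edge l_c = 40 − 24/2 = 28 → r_n = 78.96 kN; interior l_c = 60 − 24 = 36 → r_n = 101.5 kN.
  R_n,bearing = 1·78.96 + 2·101.5 = 282 kN → 282 / 2 = 141 kN.
Bearing governs: 141 kN.

141 kN (bearing governs)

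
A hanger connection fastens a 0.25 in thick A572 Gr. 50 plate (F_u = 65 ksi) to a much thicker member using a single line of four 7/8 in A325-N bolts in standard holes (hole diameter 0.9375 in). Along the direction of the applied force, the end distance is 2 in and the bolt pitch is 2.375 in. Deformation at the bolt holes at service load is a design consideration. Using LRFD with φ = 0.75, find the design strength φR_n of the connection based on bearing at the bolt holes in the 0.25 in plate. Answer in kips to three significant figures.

Per bolt r_n = 1.2 l_c t F_u ≤ 2.4 d t F_u; upper limit = 2.4 × 0.875 × 0.25 × 65 = 34.12 kips.
Edge bolt: l_c = 2 − 0.9375/2 = 1.531 in → 1.2 × 1.531 × 0.25 × 65 = 29.86 → r_n = 29.86 kips.
Interior bolts: l_c = 2.375 − 0.9375 = 1.438 in → 1.2 × 1.438 × 0.25 × 65 = 28.03 → r_n = 28.03 kips.
R_n = 1 × 29.86 + 3 × 28.03 = 114 kips.
Design strength φR_n = 0.75 × 114 = 85.5 kips.

85.5 kips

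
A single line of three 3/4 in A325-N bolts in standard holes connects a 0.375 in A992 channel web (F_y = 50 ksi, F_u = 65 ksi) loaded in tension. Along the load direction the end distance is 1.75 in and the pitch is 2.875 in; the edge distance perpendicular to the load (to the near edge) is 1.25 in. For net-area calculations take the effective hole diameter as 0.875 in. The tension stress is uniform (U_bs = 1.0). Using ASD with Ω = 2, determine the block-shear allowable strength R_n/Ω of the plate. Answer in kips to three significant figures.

48.8 kips

Shear plane L_v = 1.75 + 2·2.875 = 7.5 in; A_gv = 7.5 × 0.375 = 2.812 in².
A_nv = (7.5 − 2.5·0.875) × 0.375 = 1.992 in².
A_nt = (1.25 − 0.5·0.875) × 0.375 = 0.3047 in².
0.6 F_u A_nv = 77.7 kips; 0.6 F_y A_gv = 84.38 kips → shear rupture governs the shear term.
R_n = 77.7 + 1.0 × 65 × 0.3047 = 97.5 kips.
Allowable strength R_n/Ω = 97.5 / 2 = 48.8 kips.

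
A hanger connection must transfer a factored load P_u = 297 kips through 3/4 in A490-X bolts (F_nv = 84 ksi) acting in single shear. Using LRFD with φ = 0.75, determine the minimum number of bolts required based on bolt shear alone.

A_b = π·0.75²/4 = 0.4418 in².
Per-bolt design strength φR_n = 0.75 × 84 × 0.4418 × 1 = 27.83 kips.
n ≥ 297 / 27.83 = 10.67 → use 11 bolts.

11 bolts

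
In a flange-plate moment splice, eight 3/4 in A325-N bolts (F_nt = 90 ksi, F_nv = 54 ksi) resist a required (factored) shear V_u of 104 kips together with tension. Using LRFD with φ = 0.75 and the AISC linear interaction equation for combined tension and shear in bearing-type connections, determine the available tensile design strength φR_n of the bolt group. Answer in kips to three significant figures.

A_b = π·0.75²/4 = 0.4418 in²; f_rv = 104 / (8 × 0.4418) = 29.43 ksi.
F'_nt = 1.3 F_nt − (F_nt / φF_nv) f_rv = 1.3·90 − (90/(0.75·54))·29.43 = 51.61 ksi, capped at F_nt → F'_nt = 51.61 ksi.
R_n = F'_nt · A_b · n = 51.61 × 0.4418 × 8 = 182.4 kips.
Design strength φR_n = 0.75 × 182.4 = 137 kips.

137 kips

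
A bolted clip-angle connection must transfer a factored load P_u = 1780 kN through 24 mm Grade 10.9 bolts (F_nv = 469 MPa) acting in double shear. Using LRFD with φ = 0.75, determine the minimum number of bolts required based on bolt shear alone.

A_b = π·24²/4 = 452.4 mm².
Per-bolt design strength φR_n = 0.75 × 469 × 452.4 × 2 / 1000 = 318.3 kN.
n ≥ 1780 / 318.3 = 5.593 → use 6 bolts.

6 bolts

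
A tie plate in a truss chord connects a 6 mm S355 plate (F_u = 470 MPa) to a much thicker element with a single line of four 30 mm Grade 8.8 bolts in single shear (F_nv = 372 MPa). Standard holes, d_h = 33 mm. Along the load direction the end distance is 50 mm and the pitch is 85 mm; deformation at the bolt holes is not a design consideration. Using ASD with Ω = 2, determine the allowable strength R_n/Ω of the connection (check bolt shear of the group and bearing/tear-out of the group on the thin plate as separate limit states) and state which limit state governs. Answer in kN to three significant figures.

Bolt shear: A_b = π·30²/4 = 706.9 mm²; R_n = 372 × 706.9 × 4 × 1 / 1000 = 1052 kN → 1052 / 2 = 526 kN.
Bearing (1.5 l_c t F_u ≤ 3.0 d t F_u): upper limit = 3.0·30·6·470 / 1000 = 253.8 kN.
  Edge l_c = 50 − 33/2 = 33.5 → r_n = 141.7 kN; interior l_c = 85 − 33 = 52 → r_n = 220 kN.
  R_n,bearing = 1·141.7 + 3·220 = 801.6 kN → 801.6 / 2 = 401 kN.
Bearing governs: 401 kN.

401 kN (bearing governs)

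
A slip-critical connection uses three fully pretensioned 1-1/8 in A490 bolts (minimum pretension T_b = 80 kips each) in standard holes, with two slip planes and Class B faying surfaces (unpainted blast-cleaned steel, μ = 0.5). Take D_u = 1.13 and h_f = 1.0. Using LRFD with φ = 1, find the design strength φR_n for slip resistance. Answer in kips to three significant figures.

R_n = μ · D_u · h_f · T_b · n_s · n_b = 0.5 × 1.13 × 1.0 × 80 × 2 × 3 = 271.2 kips.
Design strength φR_n = 1 × 271.2 = 271 kips.

271 kips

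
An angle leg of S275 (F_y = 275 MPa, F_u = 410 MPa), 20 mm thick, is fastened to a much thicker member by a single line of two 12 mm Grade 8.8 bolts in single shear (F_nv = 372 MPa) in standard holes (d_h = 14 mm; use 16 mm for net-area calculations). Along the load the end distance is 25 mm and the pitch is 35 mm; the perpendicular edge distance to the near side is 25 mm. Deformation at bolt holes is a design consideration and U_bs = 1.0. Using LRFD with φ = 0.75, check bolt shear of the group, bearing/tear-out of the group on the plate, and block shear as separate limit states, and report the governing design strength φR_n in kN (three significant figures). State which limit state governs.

63.1 kN (bolt shear governs)

Bolt shear: A_b = π·12²/4 = 113.1 mm²; R_n = 372 × 113.1 × 2 × 1 / 1000 = 84.14 kN → 0.75 × 84.14 = 63.1 kN.
Bearing: edge l_c = 18, r_n = 177.1 kN; interior l_c = 21, r_n = 206.6 kN; R_n = 177.1 + 1·206.6 = 383.8 kN → 288 kN.
Block shear: A_gv = 1200, A_nv = 720, A_nt = 340 mm²; R_n = min(0.6F_uA_nv, 0.6F_yA_gv) + U_bs·F_u·A_nt = 316.5 kN → 237 kN.
Bolt shear governs: 63.1 kN.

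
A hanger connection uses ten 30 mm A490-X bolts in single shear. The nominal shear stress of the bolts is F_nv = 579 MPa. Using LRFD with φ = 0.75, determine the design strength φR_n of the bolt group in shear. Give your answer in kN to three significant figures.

A_b = π × 30² / 4 = 706.9 mm².
R_n = F_nv · A_b · n · n_s = 579 × 706.9 × 10 × 1 / 1000 = 4093 kN.
Design strength φR_n = 0.75 × 4093 = 3070 kN.

3070 kN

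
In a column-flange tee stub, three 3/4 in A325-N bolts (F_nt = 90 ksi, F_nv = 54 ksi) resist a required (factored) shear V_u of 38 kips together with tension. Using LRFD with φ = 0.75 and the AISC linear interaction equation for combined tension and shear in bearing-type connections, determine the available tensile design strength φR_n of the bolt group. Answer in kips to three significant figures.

A_b = π·0.75²/4 = 0.4418 in²; f_rv = 38 / (3 × 0.4418) = 28.67 ksi.
F'_nt = 1.3 F_nt − (F_nt / φF_nv) f_rv = 1.3·90 − (90/(0.75·54))·28.67 = 53.29 ksi, capped at F_nt → F'_nt = 53.29 ksi.
R_n = F'_nt · A_b · n = 53.29 × 0.4418 × 3 = 70.62 kips.
Design strength φR_n = 0.75 × 70.62 = 53 kips.

53 kips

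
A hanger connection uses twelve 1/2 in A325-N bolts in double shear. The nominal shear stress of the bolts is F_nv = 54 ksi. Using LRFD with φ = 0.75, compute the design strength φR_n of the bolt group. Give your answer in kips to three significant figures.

A_b = π × 0.5² / 4 = 0.1963 in².
R_n = F_nv · A_b · n · n_s = 54 × 0.1963 × 12 × 2 = 254.5 kips.
Design strength φR_n = 0.75 × 254.5 = 191 kips.

191 kips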